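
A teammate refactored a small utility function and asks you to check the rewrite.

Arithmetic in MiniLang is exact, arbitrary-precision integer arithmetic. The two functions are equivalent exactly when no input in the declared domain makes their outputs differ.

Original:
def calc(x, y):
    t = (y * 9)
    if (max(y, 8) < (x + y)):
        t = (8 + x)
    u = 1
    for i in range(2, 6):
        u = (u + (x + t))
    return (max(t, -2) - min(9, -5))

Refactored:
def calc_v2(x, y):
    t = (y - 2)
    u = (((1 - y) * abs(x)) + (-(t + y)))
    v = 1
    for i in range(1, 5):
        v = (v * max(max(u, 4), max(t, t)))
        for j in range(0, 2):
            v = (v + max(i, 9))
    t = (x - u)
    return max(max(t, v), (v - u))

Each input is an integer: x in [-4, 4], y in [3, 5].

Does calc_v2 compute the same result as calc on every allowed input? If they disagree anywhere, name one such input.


Evaluate both at x=-4, y=3.
calc: t=27, then (max(y, 8) < (x + y)) is false, then u=1, then (i=2), then u=24, then (i=3), then u=47, then (i=4), then u=70, then (i=5), then u=93, then returns 32
calc_v2: t=1, then u=-12, then v=1, then (i=1), then v=4, then (j=0), then v=13, then (j=1), then v=22, then (i=2), then v=88, then (j=0), then v=97, then (j=1), then v=106, then (i=3), then v=424, then (j=0), then v=433, then (j=1), then v=442, then (i=4), then v=1768, then (j=0), then v=1777, then (j=1), then v=1786, then t=8, then returns 1798
32 != 1798, so the rewrite changes behavior.
verdict: not equivalent; witness: x=-4, y=3


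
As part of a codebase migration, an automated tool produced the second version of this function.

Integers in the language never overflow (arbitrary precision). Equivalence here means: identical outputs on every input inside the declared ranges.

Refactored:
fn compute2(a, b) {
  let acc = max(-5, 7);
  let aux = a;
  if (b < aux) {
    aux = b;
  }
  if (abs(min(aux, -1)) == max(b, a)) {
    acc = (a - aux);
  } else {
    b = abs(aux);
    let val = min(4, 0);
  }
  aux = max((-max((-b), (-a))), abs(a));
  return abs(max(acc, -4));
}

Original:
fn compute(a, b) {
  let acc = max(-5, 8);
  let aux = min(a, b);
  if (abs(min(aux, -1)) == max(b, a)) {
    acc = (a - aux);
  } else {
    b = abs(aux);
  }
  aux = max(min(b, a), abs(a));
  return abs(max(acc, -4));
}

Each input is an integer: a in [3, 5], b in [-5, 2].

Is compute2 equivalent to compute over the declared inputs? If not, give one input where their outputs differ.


Try a=3, b=-5.
compute: acc = 8; aux = -5; (abs(min(aux, -1)) == max(b, a)) -> false; b = 5; aux = 3; return 8
compute2: acc = 7; aux = 3; (b < aux) -> true; aux = -5; (abs(min(aux, -1)) == max(b, a)) -> false; b = 5; val = 0; aux = 3; return 7
8 against 7: the behavior changed.
verdict: not equivalent; witness: a=3, b=-5


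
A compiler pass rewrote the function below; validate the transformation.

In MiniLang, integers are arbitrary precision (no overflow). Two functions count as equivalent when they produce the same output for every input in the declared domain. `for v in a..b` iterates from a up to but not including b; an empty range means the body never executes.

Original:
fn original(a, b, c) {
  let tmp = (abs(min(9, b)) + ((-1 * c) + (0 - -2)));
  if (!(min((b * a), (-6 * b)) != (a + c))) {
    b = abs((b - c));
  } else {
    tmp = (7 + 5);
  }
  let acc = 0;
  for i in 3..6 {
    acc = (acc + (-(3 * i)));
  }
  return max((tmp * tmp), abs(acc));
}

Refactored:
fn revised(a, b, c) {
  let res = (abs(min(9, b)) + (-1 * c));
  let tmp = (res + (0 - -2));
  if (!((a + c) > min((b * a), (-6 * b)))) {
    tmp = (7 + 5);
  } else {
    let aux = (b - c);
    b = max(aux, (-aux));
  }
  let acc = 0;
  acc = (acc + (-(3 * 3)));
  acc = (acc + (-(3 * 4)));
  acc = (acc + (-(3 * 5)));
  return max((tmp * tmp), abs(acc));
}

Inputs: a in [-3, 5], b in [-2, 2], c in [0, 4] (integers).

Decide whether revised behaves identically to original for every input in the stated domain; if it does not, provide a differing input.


Not equivalent: a=-3, b=0, c=3 separates them (36 vs 144).
original: tmp = -1; (!(min((b * a), (-6 * b)) != (a + c))) -> true; b = 3; acc = 0; [i=3]; acc = -9; [i=4]; acc = -21; [i=5]; acc = -36; return 36
revised: res = -3; tmp = -1; (!((a + c) > min((b * a), (-6 * b)))) -> true; tmp = 12; acc = 0; acc = -9; acc = -21; acc = -36; return 144
verdict: not equivalent; witness: a=-3, b=0, c=3


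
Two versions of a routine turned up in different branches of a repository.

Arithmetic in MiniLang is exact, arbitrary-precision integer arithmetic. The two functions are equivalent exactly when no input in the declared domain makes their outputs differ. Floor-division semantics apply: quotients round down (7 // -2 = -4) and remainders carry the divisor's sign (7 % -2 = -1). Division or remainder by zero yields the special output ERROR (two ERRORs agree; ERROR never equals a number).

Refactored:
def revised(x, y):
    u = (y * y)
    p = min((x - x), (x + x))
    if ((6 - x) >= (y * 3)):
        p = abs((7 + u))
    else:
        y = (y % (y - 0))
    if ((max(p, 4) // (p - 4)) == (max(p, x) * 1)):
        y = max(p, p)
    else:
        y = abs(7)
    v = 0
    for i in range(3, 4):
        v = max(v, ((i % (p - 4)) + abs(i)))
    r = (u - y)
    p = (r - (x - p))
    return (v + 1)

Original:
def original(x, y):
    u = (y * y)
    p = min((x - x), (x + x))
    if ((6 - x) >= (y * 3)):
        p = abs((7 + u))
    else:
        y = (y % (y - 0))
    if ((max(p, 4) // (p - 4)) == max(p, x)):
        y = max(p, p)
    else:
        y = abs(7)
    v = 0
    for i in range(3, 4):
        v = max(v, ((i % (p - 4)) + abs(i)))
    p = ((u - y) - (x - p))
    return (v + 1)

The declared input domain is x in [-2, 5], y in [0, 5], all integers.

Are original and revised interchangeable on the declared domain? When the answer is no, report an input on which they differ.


Reading the diff, among the changes: arithmetic usage differs, local variable names differ, statement counts differ, constant usage differs.
Spot check at x=3, y=2 — original: u = 4; p = 0; ((6 - x) >= (y * 3)) -> false; y = 0; ((max(p, 4) // (p - 4)) == max(p, x)) -> false; y = 7; v = 0; [i=3]; v = 2; p = -6; return 3. revised: u = 4; p = 0; ((6 - x) >= (y * 3)) -> false; y = 0; ((max(p, 4) // (p - 4)) == (max(p, x) * 1)) -> false; y = 7; v = 0; [i=3]; v = 2; r = -3; p = -6; return 3. Both give 3.
Sweeping the whole domain (48 inputs) finds no disagreement.
verdict: equivalent


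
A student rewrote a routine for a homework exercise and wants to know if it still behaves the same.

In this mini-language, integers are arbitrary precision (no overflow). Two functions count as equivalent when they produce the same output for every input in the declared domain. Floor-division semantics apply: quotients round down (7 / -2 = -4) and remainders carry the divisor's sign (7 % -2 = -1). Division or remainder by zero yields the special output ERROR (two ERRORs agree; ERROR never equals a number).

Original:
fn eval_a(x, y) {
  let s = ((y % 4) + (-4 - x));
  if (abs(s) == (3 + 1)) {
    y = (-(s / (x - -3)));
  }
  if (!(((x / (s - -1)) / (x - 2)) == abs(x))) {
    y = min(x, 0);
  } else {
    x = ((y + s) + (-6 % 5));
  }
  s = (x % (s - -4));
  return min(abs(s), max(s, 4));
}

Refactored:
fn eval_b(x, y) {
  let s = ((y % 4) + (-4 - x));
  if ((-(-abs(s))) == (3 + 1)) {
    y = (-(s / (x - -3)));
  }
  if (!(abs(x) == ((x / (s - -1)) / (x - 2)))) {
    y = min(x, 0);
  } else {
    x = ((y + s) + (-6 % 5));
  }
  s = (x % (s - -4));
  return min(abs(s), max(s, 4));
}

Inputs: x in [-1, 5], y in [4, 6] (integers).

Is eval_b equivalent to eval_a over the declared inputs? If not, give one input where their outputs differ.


Equivalent — the differences include same computation, different form, yet no declared input distinguishes the two.
As a probe, take x=5, y=6: eval_a runs s := -7 | (abs(s) == (3 + 1)): false | (!(((x / (s - -1)) / (x - 2)) == abs(x))): true | y := 0 | s := -1 | result 1; eval_b runs s := -7 | ((-(-abs(s))) == (3 + 1)): false | (!(abs(x) == ((x / (s - -1)) / (x - 2)))): true | y := 0 | s := -1 | result 1; both end at 1.
An exhaustive pass over the 21 declared inputs shows identical outputs.
verdict: equivalent


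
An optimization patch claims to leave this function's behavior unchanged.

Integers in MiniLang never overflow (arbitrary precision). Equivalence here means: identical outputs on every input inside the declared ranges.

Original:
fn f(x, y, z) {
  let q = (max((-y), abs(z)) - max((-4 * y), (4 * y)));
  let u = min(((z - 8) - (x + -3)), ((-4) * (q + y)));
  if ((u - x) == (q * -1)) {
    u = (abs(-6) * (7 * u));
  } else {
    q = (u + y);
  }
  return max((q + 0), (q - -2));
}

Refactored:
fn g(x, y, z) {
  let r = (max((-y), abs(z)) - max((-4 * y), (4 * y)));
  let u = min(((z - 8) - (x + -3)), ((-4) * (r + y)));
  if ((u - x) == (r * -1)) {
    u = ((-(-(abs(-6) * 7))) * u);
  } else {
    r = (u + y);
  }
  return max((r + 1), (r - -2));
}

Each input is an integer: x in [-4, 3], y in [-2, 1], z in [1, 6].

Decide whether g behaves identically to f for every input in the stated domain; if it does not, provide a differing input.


The suspicious edit (`0` became `1`) never changes the result for any input inside the declared domain; all 192 inputs agree.
verdict: equivalent


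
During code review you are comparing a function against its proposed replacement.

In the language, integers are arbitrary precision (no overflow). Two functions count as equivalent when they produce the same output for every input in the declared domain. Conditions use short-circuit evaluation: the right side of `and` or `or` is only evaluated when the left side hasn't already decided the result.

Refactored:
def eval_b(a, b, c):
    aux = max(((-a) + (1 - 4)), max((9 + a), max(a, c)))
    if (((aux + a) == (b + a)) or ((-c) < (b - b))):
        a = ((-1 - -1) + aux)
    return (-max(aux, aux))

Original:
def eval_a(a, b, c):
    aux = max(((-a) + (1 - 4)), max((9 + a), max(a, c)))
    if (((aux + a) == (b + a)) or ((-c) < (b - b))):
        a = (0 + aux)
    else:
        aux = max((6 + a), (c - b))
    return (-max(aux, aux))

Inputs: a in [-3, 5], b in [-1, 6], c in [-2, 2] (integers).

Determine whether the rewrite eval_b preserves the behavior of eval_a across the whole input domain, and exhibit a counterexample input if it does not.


These are not equivalent — on a=-3, b=-1, c=-2 the outputs split (-3 vs -6).
eval_a: aux = 6; (((aux + a) == (b + a)) or ((-c) < (b - b))) -> false; aux = 3; return -3
eval_b: aux = 6; (((aux + a) == (b + a)) or ((-c) < (b - b))) -> false; return -6
verdict: not equivalent; witness: a=-3, b=-1, c=-2


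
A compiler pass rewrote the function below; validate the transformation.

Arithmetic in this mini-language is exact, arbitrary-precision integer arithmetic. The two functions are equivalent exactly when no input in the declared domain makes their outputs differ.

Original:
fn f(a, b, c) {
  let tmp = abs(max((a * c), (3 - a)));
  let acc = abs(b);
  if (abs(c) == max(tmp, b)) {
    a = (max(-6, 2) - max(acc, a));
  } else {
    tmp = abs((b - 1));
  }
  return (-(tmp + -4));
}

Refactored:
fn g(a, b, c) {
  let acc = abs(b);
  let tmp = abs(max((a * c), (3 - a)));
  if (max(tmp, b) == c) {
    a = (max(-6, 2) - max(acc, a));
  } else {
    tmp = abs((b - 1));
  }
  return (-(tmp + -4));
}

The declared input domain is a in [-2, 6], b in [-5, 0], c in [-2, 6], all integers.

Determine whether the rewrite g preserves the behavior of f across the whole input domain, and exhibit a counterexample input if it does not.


Consider the input a=1, b=-5, c=-2.
f: tmp=2, then acc=5, then (abs(c) == max(tmp, b)) is true, then a=-3, then returns 2
g: acc=5, then tmp=2, then (max(tmp, b) == c) is false, then tmp=6, then returns -2
2 and -2 differ, so these are not the same function on this domain.
verdict: not equivalent; witness: a=1, b=-5, c=-2


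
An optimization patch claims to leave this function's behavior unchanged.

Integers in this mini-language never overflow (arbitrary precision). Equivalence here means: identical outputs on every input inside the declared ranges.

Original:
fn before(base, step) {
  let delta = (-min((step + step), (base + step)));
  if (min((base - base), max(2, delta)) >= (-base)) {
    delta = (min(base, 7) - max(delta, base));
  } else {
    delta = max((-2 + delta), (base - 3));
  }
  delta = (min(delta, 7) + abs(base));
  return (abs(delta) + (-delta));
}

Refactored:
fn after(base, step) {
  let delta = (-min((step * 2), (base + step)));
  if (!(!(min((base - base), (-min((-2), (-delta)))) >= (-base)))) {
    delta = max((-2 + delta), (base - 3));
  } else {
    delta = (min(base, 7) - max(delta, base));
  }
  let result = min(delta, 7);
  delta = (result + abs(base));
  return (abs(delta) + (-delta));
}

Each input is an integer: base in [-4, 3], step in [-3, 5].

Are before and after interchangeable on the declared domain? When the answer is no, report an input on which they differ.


The rewrite breaks on base=-4, step=-3, where the results are 0 and 14.
before: delta := 7 | (min((base - base), max(2, delta)) >= (-base)): false | delta := 5 | delta := 9 | result 0
after: delta := 7 | (!(!(min((base - base), (-min((-2), (-delta)))) >= (-base)))): false | delta := -11 | result := -11 | delta := -7 | result 14
verdict: not equivalent; witness: base=-4, step=-3


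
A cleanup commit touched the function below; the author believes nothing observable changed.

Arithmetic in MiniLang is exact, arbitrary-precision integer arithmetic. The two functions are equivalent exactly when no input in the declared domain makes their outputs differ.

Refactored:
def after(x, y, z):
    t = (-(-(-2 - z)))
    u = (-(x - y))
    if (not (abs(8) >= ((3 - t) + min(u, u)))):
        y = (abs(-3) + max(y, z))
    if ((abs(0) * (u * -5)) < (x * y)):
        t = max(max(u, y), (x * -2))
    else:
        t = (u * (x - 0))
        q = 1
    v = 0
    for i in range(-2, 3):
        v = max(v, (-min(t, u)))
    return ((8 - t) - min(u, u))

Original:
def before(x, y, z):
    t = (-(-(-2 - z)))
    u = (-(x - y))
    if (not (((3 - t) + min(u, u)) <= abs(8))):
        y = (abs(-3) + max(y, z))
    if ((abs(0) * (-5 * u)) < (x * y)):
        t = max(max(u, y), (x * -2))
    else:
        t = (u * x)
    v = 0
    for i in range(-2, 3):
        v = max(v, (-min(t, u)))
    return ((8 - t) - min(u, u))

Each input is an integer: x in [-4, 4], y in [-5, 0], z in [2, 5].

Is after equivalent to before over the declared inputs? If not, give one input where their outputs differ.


The two versions differ — the changes include comparison usage differs; local variable names differ; statement counts differ; arithmetic usage differs; constant usage differs.
Spot check at x=4, y=-1, z=5 — before: t becomes -7; next u becomes -5; next (not (((3 - t) + min(u, u)) <= abs(8))) evaluates to false; next ((abs(0) * (-5 * u)) < (x * y)) evaluates to false; next t becomes -20; next v becomes 0; next at i=-2:; next v becomes 20; next at i=-1:; next v becomes 20; next at i=0:; next v becomes 20; next at i=1:; next v becomes 20; next at i=2:; next v becomes 20; next final value 33. after: t becomes -7; next u becomes -5; next (not (abs(8) >= ((3 - t) + min(u, u)))) evaluates to false; next ((abs(0) * (u * -5)) < (x * y)) evaluates to false; next t becomes -20; next q becomes 1; next v becomes 0; next at i=-2:; next v becomes 20; next at i=-1:; next v becomes 20; next at i=0:; next v becomes 20; next at i=1:; next v becomes 20; next at i=2:; next v becomes 20; next final value 33. Both give 33.
Across all 216 domain points the two functions coincide.
verdict: equivalent


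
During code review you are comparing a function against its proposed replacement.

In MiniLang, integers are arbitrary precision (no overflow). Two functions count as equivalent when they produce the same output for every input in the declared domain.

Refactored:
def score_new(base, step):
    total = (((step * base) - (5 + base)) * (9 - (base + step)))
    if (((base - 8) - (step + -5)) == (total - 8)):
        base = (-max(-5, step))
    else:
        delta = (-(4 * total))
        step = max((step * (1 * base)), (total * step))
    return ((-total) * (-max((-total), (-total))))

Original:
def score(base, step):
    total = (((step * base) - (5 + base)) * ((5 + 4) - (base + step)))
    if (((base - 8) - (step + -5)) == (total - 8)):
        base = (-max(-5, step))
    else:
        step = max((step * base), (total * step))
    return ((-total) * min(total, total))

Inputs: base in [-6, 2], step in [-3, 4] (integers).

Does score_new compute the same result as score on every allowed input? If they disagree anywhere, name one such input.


Differences: constant usage differs; min/max/abs usage differs; statement counts differ; arithmetic usage differs; local variable names differ — yet all 72 inputs agree.
verdict: equivalent


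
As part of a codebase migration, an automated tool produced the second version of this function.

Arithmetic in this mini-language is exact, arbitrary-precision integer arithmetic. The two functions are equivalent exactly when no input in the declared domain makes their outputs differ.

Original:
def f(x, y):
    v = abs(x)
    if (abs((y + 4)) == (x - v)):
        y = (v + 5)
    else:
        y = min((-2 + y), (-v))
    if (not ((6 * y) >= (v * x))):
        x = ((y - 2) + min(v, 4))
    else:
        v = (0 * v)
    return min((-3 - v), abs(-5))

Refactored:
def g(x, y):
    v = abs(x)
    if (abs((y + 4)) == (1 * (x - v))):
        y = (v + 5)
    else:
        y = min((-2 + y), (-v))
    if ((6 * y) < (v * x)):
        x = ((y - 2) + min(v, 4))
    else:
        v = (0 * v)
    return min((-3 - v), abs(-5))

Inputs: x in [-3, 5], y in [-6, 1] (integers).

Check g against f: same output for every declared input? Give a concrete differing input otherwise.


Behavior is preserved: although comparison usage differs; arithmetic usage differs; boolean connective usage differs; constant usage differs, the outputs never diverge.
As a probe, take x=3, y=-3: f runs v = 3; (abs((y + 4)) == (x - v)) -> false; y = -5; (not ((6 * y) >= (v * x))) -> true; x = -4; return -6; g runs v = 3; (abs((y + 4)) == (1 * (x - v))) -> false; y = -5; ((6 * y) < (v * x)) -> true; x = -4; return -6; both end at -6.
Across all 72 domain points the two functions coincide.
verdict: equivalent


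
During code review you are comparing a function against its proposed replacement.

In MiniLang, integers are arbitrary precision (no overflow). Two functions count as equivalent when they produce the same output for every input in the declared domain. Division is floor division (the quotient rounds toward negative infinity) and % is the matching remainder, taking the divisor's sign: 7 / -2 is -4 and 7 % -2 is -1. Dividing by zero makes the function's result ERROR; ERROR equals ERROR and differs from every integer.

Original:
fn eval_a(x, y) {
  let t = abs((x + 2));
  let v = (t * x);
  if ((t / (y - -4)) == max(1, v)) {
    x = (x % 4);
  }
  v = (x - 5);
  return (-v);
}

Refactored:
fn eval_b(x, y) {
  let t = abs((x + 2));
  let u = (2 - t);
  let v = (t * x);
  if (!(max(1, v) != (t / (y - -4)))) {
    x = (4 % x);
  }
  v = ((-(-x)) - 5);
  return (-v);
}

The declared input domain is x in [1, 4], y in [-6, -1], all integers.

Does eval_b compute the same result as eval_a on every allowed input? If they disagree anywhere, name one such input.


These are not equivalent — on x=1, y=-3 the outputs split (4 vs 5).
eval_a: t := 3 | v := 3 | ((t / (y - -4)) == max(1, v)): true | x := 1 | v := -4 | result 4
eval_b: t := 3 | u := -1 | v := 3 | (!(max(1, v) != (t / (y - -4)))): true | x := 0 | v := -5 | result 5
verdict: not equivalent; witness: x=1, y=-3


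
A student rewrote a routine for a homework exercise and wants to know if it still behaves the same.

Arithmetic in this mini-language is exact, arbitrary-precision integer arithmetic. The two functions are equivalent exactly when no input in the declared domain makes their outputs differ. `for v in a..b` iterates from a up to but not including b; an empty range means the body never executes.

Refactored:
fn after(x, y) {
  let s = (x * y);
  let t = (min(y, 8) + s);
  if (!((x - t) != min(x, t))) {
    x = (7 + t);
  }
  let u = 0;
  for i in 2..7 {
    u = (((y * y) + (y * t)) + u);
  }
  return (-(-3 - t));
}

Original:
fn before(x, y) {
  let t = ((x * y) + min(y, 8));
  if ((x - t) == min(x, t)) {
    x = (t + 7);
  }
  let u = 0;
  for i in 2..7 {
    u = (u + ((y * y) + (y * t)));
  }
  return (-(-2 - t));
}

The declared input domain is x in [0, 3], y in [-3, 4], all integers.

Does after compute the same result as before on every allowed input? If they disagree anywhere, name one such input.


x=0, y=-3 yields -1 from before but 0 from after.
verdict: not equivalent; witness: x=0, y=-3


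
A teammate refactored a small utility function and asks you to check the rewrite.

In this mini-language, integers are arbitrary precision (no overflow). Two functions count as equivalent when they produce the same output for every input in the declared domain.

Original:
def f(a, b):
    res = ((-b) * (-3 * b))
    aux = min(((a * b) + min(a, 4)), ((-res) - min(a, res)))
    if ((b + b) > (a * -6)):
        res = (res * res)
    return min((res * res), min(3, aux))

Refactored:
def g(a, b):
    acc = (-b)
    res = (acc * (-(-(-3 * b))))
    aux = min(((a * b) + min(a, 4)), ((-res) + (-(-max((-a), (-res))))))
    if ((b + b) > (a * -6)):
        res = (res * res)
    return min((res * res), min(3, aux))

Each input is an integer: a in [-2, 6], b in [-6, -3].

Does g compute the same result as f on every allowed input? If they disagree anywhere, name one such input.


Differences: statement counts differ, plus local variable names differ, plus min/max/abs usage differs, plus arithmetic usage differs — yet all 36 inputs agree.
verdict: equivalent


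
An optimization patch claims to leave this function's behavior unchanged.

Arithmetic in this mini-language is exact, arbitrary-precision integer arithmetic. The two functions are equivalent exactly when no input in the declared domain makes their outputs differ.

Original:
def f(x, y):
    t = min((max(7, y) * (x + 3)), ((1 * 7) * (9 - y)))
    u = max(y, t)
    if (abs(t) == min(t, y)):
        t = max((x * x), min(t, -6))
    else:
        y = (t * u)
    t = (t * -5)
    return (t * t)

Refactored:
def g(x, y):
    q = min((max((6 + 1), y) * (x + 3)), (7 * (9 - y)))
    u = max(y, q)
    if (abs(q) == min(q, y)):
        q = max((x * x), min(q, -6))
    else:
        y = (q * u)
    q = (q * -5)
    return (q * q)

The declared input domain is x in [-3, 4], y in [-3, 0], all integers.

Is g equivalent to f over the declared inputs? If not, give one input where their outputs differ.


The two versions differ — the changes include local variable names differ, constant usage differs, arithmetic usage differs.
Spot check at x=-2, y=-2 — f: t := 7 | u := 7 | (abs(t) == min(t, y)): false | y := 49 | t := -35 | result 1225. g: q := 7 | u := 7 | (abs(q) == min(q, y)): false | y := 49 | q := -35 | result 1225. Both give 1225.
Across all 32 domain points the two functions coincide.
verdict: equivalent


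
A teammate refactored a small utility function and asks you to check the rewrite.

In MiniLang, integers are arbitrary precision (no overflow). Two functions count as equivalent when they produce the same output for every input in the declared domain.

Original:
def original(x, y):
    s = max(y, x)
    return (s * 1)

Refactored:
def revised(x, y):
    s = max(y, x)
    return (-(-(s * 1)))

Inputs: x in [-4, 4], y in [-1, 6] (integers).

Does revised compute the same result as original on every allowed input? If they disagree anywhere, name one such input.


The two are interchangeable: same computation, different form, and every declared input agrees.
One worked example (x=-3, y=4) — original: s := 4 | result 4; revised: s := 4 | result 4; agreement on 4.
Sweeping the whole domain (72 inputs) finds no disagreement.
verdict: equivalent


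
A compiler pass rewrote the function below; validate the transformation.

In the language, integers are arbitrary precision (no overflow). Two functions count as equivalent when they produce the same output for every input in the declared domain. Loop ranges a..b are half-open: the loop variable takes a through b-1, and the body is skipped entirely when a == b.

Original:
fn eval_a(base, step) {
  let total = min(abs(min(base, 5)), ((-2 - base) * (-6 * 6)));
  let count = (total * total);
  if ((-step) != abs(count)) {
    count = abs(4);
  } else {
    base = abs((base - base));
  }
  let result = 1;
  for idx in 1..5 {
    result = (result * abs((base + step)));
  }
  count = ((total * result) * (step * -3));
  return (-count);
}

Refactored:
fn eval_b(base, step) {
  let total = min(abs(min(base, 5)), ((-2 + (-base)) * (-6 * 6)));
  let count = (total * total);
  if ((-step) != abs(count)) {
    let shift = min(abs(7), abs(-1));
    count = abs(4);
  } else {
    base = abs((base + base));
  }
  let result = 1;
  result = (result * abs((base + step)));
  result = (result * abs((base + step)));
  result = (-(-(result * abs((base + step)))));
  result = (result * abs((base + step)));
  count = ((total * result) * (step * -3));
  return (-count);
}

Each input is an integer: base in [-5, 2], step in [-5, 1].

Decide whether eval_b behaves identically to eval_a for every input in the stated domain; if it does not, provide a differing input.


There is a counterexample at base=2, step=-4: -6144 on one side, 0 on the other.
eval_a: total := 2 | count := 4 | ((-step) != abs(count)): false | base := 0 | result := 1 | iter idx=1: | result := 4 | iter idx=2: | result := 16 | iter idx=3: | result := 64 | iter idx=4: | result := 256 | count := 6144 | result -6144
eval_b: total := 2 | count := 4 | ((-step) != abs(count)): false | base := 4 | result := 1 | result := 0 | result := 0 | result := 0 | result := 0 | count := 0 | result 0
verdict: not equivalent; witness: base=2, step=-4


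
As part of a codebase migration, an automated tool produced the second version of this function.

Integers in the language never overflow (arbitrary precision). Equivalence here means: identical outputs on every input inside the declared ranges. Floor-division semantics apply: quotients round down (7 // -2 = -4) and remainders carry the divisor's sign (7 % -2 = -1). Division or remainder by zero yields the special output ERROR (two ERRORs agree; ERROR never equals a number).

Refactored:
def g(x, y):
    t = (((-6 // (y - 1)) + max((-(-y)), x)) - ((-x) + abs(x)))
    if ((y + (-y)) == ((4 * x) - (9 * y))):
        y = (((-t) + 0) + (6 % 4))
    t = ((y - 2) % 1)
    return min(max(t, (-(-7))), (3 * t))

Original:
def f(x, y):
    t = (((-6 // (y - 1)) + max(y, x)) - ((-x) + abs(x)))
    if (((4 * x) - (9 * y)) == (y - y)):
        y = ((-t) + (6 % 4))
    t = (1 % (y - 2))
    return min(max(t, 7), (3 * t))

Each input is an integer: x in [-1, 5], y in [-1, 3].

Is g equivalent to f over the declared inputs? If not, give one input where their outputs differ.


Evaluate both at x=-1, y=-1.
f: t = 0; (((4 * x) - (9 * y)) == (y - y)) -> false; t = -2; return -6
g: t = 0; ((y + (-y)) == ((4 * x) - (9 * y))) -> false; t = 0; return 0
-6 != 0, so the rewrite changes behavior.
verdict: not equivalent; witness: x=-1, y=-1


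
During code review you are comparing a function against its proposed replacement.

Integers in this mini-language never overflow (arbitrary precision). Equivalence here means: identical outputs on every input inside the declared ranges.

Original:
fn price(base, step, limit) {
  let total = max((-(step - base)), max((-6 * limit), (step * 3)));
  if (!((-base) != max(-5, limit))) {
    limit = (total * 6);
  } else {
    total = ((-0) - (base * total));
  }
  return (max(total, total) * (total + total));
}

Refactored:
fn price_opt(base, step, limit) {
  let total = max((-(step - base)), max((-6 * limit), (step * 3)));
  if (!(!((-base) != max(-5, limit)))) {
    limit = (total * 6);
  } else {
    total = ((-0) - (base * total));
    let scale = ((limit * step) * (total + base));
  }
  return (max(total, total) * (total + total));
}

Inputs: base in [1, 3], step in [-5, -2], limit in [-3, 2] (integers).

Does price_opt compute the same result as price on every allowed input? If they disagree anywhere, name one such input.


Run the pair on base=2, step=-5, limit=-3.
price: total=18, then (!((-base) != max(-5, limit))) is false, then total=-36, then returns 2592
price_opt: total=18, then (!(!((-base) != max(-5, limit)))) is true, then limit=108, then returns 648
2592 against 648: the behavior changed.
verdict: not equivalent; witness: base=2, step=-5, limit=-3


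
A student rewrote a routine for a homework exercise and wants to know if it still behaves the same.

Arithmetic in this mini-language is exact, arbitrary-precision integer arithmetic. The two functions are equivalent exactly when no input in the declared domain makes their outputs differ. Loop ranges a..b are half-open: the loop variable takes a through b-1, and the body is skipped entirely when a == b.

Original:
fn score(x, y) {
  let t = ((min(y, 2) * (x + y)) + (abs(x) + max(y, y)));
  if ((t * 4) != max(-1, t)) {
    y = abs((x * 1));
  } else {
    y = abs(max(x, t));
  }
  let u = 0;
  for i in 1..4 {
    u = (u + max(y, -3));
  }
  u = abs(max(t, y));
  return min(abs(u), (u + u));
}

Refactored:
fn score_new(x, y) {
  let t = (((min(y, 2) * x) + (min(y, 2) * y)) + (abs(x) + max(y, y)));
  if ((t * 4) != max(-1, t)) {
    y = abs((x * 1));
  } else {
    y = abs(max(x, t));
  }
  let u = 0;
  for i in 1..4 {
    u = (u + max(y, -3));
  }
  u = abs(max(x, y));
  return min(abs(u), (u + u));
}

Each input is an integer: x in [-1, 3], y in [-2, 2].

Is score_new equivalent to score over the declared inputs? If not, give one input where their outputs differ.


Run the pair on x=-1, y=-2.
score: t becomes 5; next ((t * 4) != max(-1, t)) evaluates to true; next y becomes 1; next u becomes 0; next at i=1:; next u becomes 1; next at i=2:; next u becomes 2; next at i=3:; next u becomes 3; next u becomes 5; next final value 5
score_new: t becomes 5; next ((t * 4) != max(-1, t)) evaluates to true; next y becomes 1; next u becomes 0; next at i=1:; next u becomes 1; next at i=2:; next u becomes 2; next at i=3:; next u becomes 3; next u becomes 1; next final value 1
5 != 1, so the rewrite changes behavior.
verdict: not equivalent; witness: x=-1, y=-2


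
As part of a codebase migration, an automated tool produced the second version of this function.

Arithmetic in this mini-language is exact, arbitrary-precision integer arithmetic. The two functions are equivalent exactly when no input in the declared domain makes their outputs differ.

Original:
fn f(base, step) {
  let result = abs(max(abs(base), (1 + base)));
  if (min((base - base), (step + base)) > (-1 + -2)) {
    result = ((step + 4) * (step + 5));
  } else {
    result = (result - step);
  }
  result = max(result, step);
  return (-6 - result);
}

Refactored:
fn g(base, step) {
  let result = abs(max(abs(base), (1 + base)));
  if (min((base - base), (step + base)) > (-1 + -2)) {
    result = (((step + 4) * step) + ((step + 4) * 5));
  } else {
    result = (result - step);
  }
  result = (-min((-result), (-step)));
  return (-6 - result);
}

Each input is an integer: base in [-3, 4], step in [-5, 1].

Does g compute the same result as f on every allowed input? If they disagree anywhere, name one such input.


The two versions differ — the changes include min/max/abs usage differs; arithmetic usage differs; constant usage differs.
Spot check at base=0, step=-4 — f: result = 1; (min((base - base), (step + base)) > (-1 + -2)) -> false; result = 5; result = 5; return -11. g: result = 1; (min((base - base), (step + base)) > (-1 + -2)) -> false; result = 5; result = 5; return -11. Both give -11.
Checked all 56 inputs in the declared domain: the outputs agree on every one.
verdict: equivalent


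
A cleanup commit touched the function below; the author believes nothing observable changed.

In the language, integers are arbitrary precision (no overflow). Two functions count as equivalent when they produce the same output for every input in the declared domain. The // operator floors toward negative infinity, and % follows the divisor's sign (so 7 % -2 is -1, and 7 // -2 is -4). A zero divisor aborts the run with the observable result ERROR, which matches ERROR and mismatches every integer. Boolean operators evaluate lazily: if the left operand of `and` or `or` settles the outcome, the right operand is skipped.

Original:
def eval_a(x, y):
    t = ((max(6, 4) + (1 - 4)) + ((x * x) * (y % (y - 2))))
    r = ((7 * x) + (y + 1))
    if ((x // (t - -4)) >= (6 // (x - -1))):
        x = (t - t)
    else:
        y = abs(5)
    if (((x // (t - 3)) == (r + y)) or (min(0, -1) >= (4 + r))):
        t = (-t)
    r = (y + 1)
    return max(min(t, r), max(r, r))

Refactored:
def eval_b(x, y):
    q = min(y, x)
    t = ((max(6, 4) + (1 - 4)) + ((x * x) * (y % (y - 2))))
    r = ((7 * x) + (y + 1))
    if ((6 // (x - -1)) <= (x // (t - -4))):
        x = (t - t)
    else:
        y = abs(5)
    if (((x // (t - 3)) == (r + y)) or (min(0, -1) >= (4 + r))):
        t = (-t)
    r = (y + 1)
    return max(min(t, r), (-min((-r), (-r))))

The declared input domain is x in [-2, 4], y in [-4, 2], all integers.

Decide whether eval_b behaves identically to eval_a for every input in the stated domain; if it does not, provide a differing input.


This is a faithful refactor — local variable names differ; and min/max/abs usage differs; and statement counts differ; and comparison usage differs, but the computed results match everywhere.
As a probe, take x=-1, y=2: eval_a runs a zero divisor aborts: ERROR; eval_b runs q=-1, then a zero divisor aborts: ERROR; both end at ERROR.
Every one of the 49 inputs gives matching results.
verdict: equivalent


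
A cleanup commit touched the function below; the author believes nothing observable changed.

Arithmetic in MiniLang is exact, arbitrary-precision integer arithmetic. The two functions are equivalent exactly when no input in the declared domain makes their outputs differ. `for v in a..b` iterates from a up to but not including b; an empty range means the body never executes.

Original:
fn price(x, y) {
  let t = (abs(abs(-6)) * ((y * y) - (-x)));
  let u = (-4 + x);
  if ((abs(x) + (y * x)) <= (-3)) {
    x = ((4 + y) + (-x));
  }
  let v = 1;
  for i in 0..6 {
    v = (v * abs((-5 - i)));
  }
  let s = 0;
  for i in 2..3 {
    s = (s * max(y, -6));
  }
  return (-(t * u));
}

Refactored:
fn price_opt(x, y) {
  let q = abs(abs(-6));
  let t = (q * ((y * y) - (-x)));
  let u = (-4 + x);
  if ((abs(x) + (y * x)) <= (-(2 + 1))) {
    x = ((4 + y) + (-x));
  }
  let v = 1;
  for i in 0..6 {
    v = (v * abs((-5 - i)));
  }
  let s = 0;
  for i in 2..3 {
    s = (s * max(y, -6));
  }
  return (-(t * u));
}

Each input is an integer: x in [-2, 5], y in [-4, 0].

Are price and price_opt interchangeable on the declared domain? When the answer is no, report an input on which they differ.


Behavior is preserved: although local variable names differ; also statement counts differ; also arithmetic usage differs; also constant usage differs, the outputs never diverge.
Spot check at x=0, y=-2 — price: t becomes 24; next u becomes -4; next ((abs(x) + (y * x)) <= (-3)) evaluates to false; next v becomes 1; next at i=0:; next v becomes 5; next at i=1:; next v becomes 30; next at i=2:; next v becomes 210; next at i=3:; next v becomes 1680; next at i=4:; next v becomes 15120; next at i=5:; next v becomes 151200; next s becomes 0; next at i=2:; next s becomes 0; next final value 96. price_opt: q becomes 6; next t becomes 24; next u becomes -4; next ((abs(x) + (y * x)) <= (-(2 + 1))) evaluates to false; next v becomes 1; next at i=0:; next v becomes 5; next at i=1:; next v becomes 30; next at i=2:; next v becomes 210; next at i=3:; next v becomes 1680; next at i=4:; next v becomes 15120; next at i=5:; next v becomes 151200; next s becomes 0; next at i=2:; next s becomes 0; next final value 96. Both give 96.
Every one of the 40 inputs gives matching results.
verdict: equivalent


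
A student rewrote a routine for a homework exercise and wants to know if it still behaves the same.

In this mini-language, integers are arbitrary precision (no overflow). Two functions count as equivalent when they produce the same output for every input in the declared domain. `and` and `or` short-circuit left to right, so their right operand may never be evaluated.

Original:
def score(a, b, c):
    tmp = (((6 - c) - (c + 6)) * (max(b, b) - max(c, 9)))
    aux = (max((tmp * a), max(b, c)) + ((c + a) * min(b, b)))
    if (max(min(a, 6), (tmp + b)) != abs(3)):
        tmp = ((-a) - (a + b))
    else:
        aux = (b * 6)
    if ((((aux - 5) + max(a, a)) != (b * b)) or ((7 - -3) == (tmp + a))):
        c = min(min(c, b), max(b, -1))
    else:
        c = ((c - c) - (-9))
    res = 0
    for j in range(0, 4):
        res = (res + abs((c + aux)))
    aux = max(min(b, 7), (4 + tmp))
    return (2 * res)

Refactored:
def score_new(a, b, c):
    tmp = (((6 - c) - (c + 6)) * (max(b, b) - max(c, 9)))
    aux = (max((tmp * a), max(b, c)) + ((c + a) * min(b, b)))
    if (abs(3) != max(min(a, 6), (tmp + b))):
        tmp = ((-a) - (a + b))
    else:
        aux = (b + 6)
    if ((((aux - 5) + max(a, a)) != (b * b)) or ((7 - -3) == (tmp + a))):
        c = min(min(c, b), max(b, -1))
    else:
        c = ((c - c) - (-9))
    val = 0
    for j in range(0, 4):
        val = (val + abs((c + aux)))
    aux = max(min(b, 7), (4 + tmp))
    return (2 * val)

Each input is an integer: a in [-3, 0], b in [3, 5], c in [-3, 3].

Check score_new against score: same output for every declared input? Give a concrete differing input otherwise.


At a=-3, b=3, c=0: score gives 144, score_new gives 72.
verdict: not equivalent; witness: a=-3, b=3, c=0


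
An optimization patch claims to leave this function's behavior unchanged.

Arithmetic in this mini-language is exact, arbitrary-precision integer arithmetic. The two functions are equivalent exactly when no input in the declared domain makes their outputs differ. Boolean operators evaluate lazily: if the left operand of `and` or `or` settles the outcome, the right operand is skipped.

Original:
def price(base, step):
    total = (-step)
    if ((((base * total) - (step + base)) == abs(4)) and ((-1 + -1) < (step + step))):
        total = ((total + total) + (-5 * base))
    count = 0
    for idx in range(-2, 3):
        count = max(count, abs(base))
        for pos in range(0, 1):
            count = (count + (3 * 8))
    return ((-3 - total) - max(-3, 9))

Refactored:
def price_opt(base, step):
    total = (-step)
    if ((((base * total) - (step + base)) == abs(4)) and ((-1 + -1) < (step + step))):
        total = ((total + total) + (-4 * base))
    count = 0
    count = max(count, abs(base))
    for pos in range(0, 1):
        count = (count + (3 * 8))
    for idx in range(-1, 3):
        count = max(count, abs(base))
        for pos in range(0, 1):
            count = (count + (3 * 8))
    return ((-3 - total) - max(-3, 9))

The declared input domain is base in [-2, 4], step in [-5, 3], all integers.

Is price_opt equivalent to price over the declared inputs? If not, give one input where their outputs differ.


The rewrite breaks on base=-2, step=2, where the results are -18 and -16.
price: total becomes -2; next ((((base * total) - (step + base)) == abs(4)) and ((-1 + -1) < (step + step))) evaluates to true; next total becomes 6; next count becomes 0; next at idx=-2:; next count becomes 2; next at pos=0:; next count becomes 26; next at idx=-1:; next count becomes 26; next at pos=0:; next count becomes 50; next at idx=0:; next count becomes 50; next at pos=0:; next count becomes 74; next at idx=1:; next count becomes 74; next at pos=0:; next count becomes 98; next at idx=2:; next count becomes 98; next at pos=0:; next count becomes 122; next final value -18
price_opt: total becomes -2; next ((((base * total) - (step + base)) == abs(4)) and ((-1 + -1) < (step + step))) evaluates to true; next total becomes 4; next count becomes 0; next count becomes 2; next at pos=0:; next count becomes 26; next at idx=-1:; next count becomes 26; next at pos=0:; next count becomes 50; next at idx=0:; next count becomes 50; next at pos=0:; next count becomes 74; next at idx=1:; next count becomes 74; next at pos=0:; next count becomes 98; next at idx=2:; next count becomes 98; next at pos=0:; next count becomes 122; next final value -16
verdict: not equivalent; witness: base=-2, step=2
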